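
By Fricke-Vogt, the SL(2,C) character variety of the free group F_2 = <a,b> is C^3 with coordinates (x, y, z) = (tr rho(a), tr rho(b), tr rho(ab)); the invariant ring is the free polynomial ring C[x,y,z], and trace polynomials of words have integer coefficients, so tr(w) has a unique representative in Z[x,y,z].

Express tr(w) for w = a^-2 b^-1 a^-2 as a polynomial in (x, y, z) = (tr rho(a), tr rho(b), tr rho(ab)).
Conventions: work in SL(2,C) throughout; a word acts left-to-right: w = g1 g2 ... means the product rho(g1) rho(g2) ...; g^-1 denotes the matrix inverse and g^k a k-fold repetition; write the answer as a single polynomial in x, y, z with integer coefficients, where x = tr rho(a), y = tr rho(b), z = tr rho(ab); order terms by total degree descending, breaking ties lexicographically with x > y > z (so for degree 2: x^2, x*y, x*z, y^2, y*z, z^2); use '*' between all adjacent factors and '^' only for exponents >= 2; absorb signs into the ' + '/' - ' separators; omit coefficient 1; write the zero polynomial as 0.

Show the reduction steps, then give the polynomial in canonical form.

trace(b^-1) = trace(b) = y
trace(b^-1 a) = trace(a) * trace(b) - trace(a b)  (eliminate b^-1) = x*y - z
trace(b^-1 a^-1) = trace(b^-1) * trace(a) - trace(b^-1 a)  (eliminate a^-1) = z
trace(b^-1 a^-2) = trace(b^-1 a^-1) * trace(a) - trace(b^-1)  (eliminate a^-1) = x*z - y
trace(a^-3 b^-1) = trace(b^-1 a^-2) * trace(a) - trace(b^-1 a^-1)  (eliminate a^-1) = x^2*z - x*y - z
trace(a^-2 b^-1 a^-2) = trace(a^-3 b^-1) * trace(a) - trace(a^-3 b^-1 a)  (eliminate a^-1) = x^3*z - x^2*y - 2*x*z + y

x^3*z - x^2*y - 2*x*z + y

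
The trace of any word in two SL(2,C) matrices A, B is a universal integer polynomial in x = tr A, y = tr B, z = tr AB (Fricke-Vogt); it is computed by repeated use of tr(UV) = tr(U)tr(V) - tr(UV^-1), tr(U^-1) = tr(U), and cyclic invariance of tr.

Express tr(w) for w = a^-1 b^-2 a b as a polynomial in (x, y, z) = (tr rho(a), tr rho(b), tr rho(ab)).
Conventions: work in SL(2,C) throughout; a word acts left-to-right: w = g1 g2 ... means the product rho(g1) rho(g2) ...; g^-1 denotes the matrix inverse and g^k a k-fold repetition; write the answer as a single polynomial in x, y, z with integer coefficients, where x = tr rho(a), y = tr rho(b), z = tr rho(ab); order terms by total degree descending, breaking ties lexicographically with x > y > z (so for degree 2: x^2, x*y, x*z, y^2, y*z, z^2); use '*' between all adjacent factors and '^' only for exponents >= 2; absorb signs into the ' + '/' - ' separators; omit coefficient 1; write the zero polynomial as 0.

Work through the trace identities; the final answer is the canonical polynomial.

-x*y^2*z + x^2*y + y^3 + y*z^2 - 3*y

tr(b^-1 a) = tr(a) tr(b) - tr(a b) = x*y - z
reduce: tr(a b a) = tr(a) tr(b a) - tr(b) = x*z - y
so tr(a b a b) = tr(b a) tr(b a) - tr(1)   [split at repeated b] = z^2 - 2
reduce: tr(b^-1 a b a) = tr(a b a) tr(b) - tr(a b a b) = x*y*z - y^2 - z^2 + 2
so tr(b^-2 a b a) = tr(b^-1 a b a) tr(b) - tr(b^-1 a b a b) = x*y^2*z - y^3 - y*z^2 - x*z + 3*y
tr(a^-1 b^-2 a b) = tr(b^-2 a b) tr(a) - tr(b^-2 a b a) = -x*y^2*z + x^2*y + y^3 + y*z^2 - 3*y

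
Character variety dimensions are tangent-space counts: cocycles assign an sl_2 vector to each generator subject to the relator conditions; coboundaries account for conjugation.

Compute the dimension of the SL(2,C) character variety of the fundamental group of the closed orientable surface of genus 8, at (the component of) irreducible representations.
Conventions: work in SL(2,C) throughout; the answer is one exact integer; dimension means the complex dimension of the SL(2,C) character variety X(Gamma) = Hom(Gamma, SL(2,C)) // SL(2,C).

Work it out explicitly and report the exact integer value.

42

The genus-8 surface group: 2g = 16 generators, one relator prod [a_i, b_i].
Unconstrained cocycle data is one sl_2 vector per generator (48 dimensions), cut by the relator condition d_2(z) = 0.
d_2 is surjective at irreducible rho (its cokernel H^2 is dual to H^0 = 0), so dim Z^1 = 48 - 3 = 45.
As always at irreducible rho, dim B^1 = 3.
dim H^1 = 45 - 3 = 42 = dim X.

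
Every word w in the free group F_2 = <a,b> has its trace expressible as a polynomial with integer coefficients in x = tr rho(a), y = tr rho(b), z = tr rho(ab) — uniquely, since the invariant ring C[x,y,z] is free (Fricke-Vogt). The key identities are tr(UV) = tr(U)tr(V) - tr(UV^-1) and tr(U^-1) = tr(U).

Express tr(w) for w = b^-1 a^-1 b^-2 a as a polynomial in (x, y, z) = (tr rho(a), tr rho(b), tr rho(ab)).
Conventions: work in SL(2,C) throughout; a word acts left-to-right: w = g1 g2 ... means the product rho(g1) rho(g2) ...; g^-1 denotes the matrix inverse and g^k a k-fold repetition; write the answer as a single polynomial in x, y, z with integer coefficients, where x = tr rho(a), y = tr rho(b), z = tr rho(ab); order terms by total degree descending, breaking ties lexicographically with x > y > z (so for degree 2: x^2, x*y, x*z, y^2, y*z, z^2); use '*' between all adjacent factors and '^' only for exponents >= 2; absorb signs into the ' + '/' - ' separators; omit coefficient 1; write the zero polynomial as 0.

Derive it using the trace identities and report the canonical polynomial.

x*y^2*z - x^2*y - y*z^2 + y

tr(b^-1) = tr(b) = y
tr(b^-2) = tr(b^-1) tr(b) - tr(1) = y^2 - 2
tr(b a b) = tr(b) tr(a b) - tr(a) = y*z - x
tr(b a b a) = tr(b a) tr(b a) - tr(1) = z^2 - 2
tr(a b a^-1 b) = tr(b a b) tr(a) - tr(b a b a) = x*y*z - x^2 - z^2 + 2
tr(b^-1 a b a^-1) = tr(a b a^-1) tr(b) - tr(a b a^-1 b) = -x*y*z + x^2 + y^2 + z^2 - 2
tr(a^-1 b^-2 a b) = tr(b^-1 a b a^-1) tr(b) - tr(b^-1 a b a^-1 b) = -x*y^2*z + x^2*y + y^3 + y*z^2 - 3*y
tr(b^-1 a^-1 b^-2 a) = tr(a^-1 b^-2 a) tr(b) - tr(a^-1 b^-2 a b) = x*y^2*z - x^2*y - y*z^2 + y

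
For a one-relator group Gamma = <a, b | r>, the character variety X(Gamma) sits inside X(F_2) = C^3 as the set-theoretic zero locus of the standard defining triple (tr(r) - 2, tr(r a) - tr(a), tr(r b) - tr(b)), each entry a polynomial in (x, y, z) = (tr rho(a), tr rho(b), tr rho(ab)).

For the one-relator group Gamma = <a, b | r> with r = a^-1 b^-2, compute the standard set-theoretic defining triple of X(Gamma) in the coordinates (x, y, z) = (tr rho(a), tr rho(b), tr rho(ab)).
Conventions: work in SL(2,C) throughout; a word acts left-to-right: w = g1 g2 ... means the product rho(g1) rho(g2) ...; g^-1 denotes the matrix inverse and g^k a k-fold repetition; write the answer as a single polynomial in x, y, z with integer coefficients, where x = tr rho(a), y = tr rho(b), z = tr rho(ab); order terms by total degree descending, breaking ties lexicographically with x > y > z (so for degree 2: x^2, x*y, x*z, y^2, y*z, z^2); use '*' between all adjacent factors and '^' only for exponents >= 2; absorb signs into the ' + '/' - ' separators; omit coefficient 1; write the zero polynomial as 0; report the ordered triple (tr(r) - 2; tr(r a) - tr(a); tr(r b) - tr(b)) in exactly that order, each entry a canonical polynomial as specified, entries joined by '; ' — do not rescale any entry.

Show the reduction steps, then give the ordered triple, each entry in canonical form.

y*z - x - 2; y^2 - x - 2; -y + z

trace(b^-1) = trace(b) = y
next, trace(b^-1 a) = trace(a) trace(b) - trace(a b) = x*y - z
and trace(a^-1 b^-1) = trace(b^-1) trace(a) - trace(b^-1 a) = z
trace(a^-1 b^-2) = trace(a^-1 b^-1) trace(b) - trace(a^-1) = y*z - x
next, trace(b^-2) = trace(b^-1) trace(b) - trace(1) = y^2 - 2
assemble the triple (trace(r) - 2; trace(r a) - x; trace(r b) - y)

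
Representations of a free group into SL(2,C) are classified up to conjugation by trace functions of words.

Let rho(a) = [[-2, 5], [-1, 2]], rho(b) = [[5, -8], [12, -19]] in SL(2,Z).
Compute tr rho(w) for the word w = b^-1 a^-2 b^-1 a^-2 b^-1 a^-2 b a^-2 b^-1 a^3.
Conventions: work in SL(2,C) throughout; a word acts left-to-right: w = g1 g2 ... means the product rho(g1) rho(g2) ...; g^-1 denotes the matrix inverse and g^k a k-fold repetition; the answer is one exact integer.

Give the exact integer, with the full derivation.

3900

rho(b^-1) = [[-19, 8], [-12, 5]]
... * rho(a^-1) = [[2, -5], [1, -2]]  ->  [[-30, 79], [-19, 50]]
... * rho(a^-1) = [[2, -5], [1, -2]]  ->  [[19, -8], [12, -5]]
... * rho(b^-1) = [[-19, 8], [-12, 5]]  ->  [[-265, 112], [-168, 71]]
... * rho(a^-1) = [[2, -5], [1, -2]]  ->  [[-418, 1101], [-265, 698]]
... * rho(a^-1) = [[2, -5], [1, -2]]  ->  [[265, -112], [168, -71]]
... * rho(b^-1) = [[-19, 8], [-12, 5]]  ->  [[-3691, 1560], [-2340, 989]]
... * rho(a^-1) = [[2, -5], [1, -2]]  ->  [[-5822, 15335], [-3691, 9722]]
... * rho(a^-1) = [[2, -5], [1, -2]]  ->  [[3691, -1560], [2340, -989]]
... * rho(b) = [[5, -8], [12, -19]]  ->  [[-265, 112], [-168, 71]]
... * rho(a^-1) = [[2, -5], [1, -2]]  ->  [[-418, 1101], [-265, 698]]
... * rho(a^-1) = [[2, -5], [1, -2]]  ->  [[265, -112], [168, -71]]
... * rho(b^-1) = [[-19, 8], [-12, 5]]  ->  [[-3691, 1560], [-2340, 989]]
... * rho(a) = [[-2, 5], [-1, 2]]  ->  [[5822, -15335], [3691, -9722]]
... * rho(a) = [[-2, 5], [-1, 2]]  ->  [[3691, -1560], [2340, -989]]
... * rho(a) = [[-2, 5], [-1, 2]]  ->  [[-5822, 15335], [-3691, 9722]]
tr = -5822 + 9722 = 3900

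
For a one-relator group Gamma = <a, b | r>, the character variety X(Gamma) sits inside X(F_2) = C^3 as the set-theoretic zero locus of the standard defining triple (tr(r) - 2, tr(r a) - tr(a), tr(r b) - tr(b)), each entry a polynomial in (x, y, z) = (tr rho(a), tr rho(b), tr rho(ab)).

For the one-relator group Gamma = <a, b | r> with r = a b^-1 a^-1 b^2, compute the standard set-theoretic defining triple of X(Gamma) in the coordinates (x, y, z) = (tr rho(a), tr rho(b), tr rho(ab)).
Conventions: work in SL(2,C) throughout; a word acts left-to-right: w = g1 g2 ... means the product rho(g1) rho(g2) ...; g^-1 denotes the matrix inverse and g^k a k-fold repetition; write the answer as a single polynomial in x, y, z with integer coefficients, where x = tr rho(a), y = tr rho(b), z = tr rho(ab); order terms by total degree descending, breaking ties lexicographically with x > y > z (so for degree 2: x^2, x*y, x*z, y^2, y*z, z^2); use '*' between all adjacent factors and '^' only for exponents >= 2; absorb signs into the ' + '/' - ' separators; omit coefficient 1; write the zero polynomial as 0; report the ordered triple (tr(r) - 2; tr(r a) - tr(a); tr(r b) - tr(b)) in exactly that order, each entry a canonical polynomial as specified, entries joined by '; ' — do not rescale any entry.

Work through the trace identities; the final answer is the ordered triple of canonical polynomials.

-x*y^2*z + x^2*y + y^3 + y*z^2 - 3*y - 2; -x^2*y^2*z + x^3*y + x*y^3 + x*y*z^2 - 4*x*y - x + z; -x*y^3*z + x^2*y^2 + y^4 + y^2*z^2 + x*y*z - x^2 - 4*y^2 - z^2 - y + 2

use: tr(b^2) = tr(b) tr(b) - tr(1) = y^2 - 2
tr(b a b) = tr(b) tr(a b) - tr(a) = y*z - x
use: tr(b^2 a b) = tr(b) tr(b a b) - tr(b a) = y^2*z - x*y - z
use: tr(a b a b) = tr(b a) tr(b a) - tr(1) = z^2 - 2
tr(a b a) = tr(a) tr(b a) - tr(b) = x*z - y
use: tr(b^2 a b a) = tr(b) tr(a b a b) - tr(a b a) = y*z^2 - x*z - y
apply: tr(a^-1 b^2 a b) = tr(b^2 a b) tr(a) - tr(b^2 a b a) = x*y^2*z - x^2*y - y*z^2 + y
tr(a b^-1 a^-1 b^2) = tr(a^-1 b^2 a) tr(b) - tr(a^-1 b^2 a b) = -x*y^2*z + x^2*y + y^3 + y*z^2 - 3*y
apply: tr(a^2) = tr(a) tr(a) - tr(1) = x^2 - 2
apply: tr(a b^2 a) = tr(b) tr(a^2 b) - tr(a^2) = x*y*z - x^2 - y^2 + 2
tr(a b^2 a^2) = tr(a) tr(a b^2 a) - tr(a b^2) = x^2*y*z - x^3 - x*y^2 - y*z + 3*x
tr(a b^2 a^2 b) = tr(a) tr(b a b^2 a) - tr(b a b^2) = x*y*z^2 - x^2*z - y^2*z + z
tr(b^2 a^2 b^-1 a) = tr(a b^2 a^2) tr(b) - tr(a b^2 a^2 b) = x^2*y^2*z - x^3*y - x*y^3 - x*y*z^2 + x^2*z + 3*x*y - z
tr(a b^-1 a^-1 b^2 a) = tr(b^2 a^2 b^-1) tr(a) - tr(b^2 a^2 b^-1 a) = -x^2*y^2*z + x^3*y + x*y^3 + x*y*z^2 - 4*x*y + z
tr(a b^3 a) = tr(b) tr(a^2 b^2) - tr(a^2 b) = x*y^2*z - x^2*y - y^3 - x*z + 3*y
apply: tr(a b^3 a b) = tr(b) tr(b a b a b) - tr(b a b a) = y^2*z^2 - x*y*z - y^2 - z^2 + 2
tr(b^3 a b^-1 a) = tr(a b^3 a) tr(b) - tr(a b^3 a b) = x*y^3*z - x^2*y^2 - y^4 - y^2*z^2 + 4*y^2 + z^2 - 2
tr(a b^-1 a^-1 b^3) = tr(b^3 a b^-1) tr(a) - tr(b^3 a b^-1 a) = -x*y^3*z + x^2*y^2 + y^4 + y^2*z^2 + x*y*z - x^2 - 4*y^2 - z^2 + 2
assemble the triple (tr(r) - 2; tr(r a) - x; tr(r b) - y)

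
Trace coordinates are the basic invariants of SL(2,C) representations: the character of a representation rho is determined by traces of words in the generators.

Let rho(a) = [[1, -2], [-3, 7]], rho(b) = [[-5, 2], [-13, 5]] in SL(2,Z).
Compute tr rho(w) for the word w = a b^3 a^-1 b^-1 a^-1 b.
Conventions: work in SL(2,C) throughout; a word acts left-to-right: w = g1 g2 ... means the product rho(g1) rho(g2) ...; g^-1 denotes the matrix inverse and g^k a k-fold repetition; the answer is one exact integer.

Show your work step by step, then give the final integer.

128050

rho(a) = [[1, -2], [-3, 7]]
... * rho(b) = [[-5, 2], [-13, 5]]  ->  [[21, -8], [-76, 29]]
... * rho(b) = [[-5, 2], [-13, 5]]  ->  [[-1, 2], [3, -7]]
... * rho(b) = [[-5, 2], [-13, 5]]  ->  [[-21, 8], [76, -29]]
... * rho(a^-1) = [[7, 2], [3, 1]]  ->  [[-123, -34], [445, 123]]
... * rho(b^-1) = [[5, -2], [13, -5]]  ->  [[-1057, 416], [3824, -1505]]
... * rho(a^-1) = [[7, 2], [3, 1]]  ->  [[-6151, -1698], [22253, 6143]]
... * rho(b) = [[-5, 2], [-13, 5]]  ->  [[52829, -20792], [-191124, 75221]]
tr = 52829 + 75221 = 128050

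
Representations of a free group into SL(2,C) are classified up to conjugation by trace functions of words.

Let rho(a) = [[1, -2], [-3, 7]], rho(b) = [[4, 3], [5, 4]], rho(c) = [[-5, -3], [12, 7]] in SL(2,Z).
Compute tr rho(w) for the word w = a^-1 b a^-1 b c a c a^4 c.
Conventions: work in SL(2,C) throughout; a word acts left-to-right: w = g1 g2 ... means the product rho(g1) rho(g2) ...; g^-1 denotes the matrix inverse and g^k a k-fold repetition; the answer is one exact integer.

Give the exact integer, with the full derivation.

3878848870

rho(a^-1) = [[7, 2], [3, 1]]
... * rho(b) = [[4, 3], [5, 4]]  ->  [[38, 29], [17, 13]]
... * rho(a^-1) = [[7, 2], [3, 1]]  ->  [[353, 105], [158, 47]]
... * rho(b) = [[4, 3], [5, 4]]  ->  [[1937, 1479], [867, 662]]
... * rho(c) = [[-5, -3], [12, 7]]  ->  [[8063, 4542], [3609, 2033]]
... * rho(a) = [[1, -2], [-3, 7]]  ->  [[-5563, 15668], [-2490, 7013]]
... * rho(c) = [[-5, -3], [12, 7]]  ->  [[215831, 126365], [96606, 56561]]
... * rho(a) = [[1, -2], [-3, 7]]  ->  [[-163264, 452893], [-73077, 202715]]
... * rho(a) = [[1, -2], [-3, 7]]  ->  [[-1521943, 3496779], [-681222, 1565159]]
... * rho(a) = [[1, -2], [-3, 7]]  ->  [[-12012280, 27521339], [-5376699, 12318557]]
... * rho(a) = [[1, -2], [-3, 7]]  ->  [[-94576297, 216673933], [-42332370, 96983297]]
... * rho(c) = [[-5, -3], [12, 7]]  ->  [[3072968681, 1800446422], [1375461414, 805880189]]
tr = 3072968681 + 805880189 = 3878848870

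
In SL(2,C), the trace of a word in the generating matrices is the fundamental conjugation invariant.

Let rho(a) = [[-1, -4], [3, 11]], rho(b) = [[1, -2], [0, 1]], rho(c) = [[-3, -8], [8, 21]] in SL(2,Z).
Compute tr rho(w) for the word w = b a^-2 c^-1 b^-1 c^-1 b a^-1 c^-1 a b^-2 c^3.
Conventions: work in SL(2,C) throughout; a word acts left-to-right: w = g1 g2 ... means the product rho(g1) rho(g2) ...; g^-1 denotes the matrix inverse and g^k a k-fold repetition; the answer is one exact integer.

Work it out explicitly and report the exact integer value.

1701830502

rho(b) = [[1, -2], [0, 1]]
... * rho(a^-1) = [[11, 4], [-3, -1]]  ->  [[17, 6], [-3, -1]]
... * rho(a^-1) = [[11, 4], [-3, -1]]  ->  [[169, 62], [-30, -11]]
... * rho(c^-1) = [[21, 8], [-8, -3]]  ->  [[3053, 1166], [-542, -207]]
... * rho(b^-1) = [[1, 2], [0, 1]]  ->  [[3053, 7272], [-542, -1291]]
... * rho(c^-1) = [[21, 8], [-8, -3]]  ->  [[5937, 2608], [-1054, -463]]
... * rho(b) = [[1, -2], [0, 1]]  ->  [[5937, -9266], [-1054, 1645]]
... * rho(a^-1) = [[11, 4], [-3, -1]]  ->  [[93105, 33014], [-16529, -5861]]
... * rho(c^-1) = [[21, 8], [-8, -3]]  ->  [[1691093, 645798], [-300221, -114649]]
... * rho(a) = [[-1, -4], [3, 11]]  ->  [[246301, 339406], [-43726, -60255]]
... * rho(b^-1) = [[1, 2], [0, 1]]  ->  [[246301, 832008], [-43726, -147707]]
... * rho(b^-1) = [[1, 2], [0, 1]]  ->  [[246301, 1324610], [-43726, -235159]]
... * rho(c) = [[-3, -8], [8, 21]]  ->  [[9857977, 25846402], [-1750094, -4588531]]
... * rho(c) = [[-3, -8], [8, 21]]  ->  [[177197285, 463910626], [-31457966, -82358399]]
... * rho(c) = [[-3, -8], [8, 21]]  ->  [[3179693153, 8324544866], [-564493294, -1477862651]]
tr = 3179693153 + -1477862651 = 1701830502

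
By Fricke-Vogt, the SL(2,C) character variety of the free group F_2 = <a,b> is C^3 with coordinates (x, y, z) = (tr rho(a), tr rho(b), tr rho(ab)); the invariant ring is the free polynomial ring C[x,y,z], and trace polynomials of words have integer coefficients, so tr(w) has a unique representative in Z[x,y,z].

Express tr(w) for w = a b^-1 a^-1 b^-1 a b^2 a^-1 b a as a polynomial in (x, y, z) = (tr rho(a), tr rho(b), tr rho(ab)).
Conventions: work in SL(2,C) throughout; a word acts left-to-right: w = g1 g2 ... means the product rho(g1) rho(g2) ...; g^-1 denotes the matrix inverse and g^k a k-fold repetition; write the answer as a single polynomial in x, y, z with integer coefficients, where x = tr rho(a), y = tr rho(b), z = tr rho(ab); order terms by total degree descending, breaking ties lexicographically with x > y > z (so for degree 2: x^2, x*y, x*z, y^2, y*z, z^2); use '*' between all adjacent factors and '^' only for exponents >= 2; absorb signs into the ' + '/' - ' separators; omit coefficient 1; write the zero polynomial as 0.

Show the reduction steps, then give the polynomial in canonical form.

tr(a^2 b) = tr(a) tr(b a) - tr(b) = x*z - y
use: tr(a^2) = tr(a) tr(a) - tr(1) = x^2 - 2
apply: tr(a^2 b^2) = tr(b) tr(a^2 b) - tr(a^2) = x*y*z - x^2 - y^2 + 2
tr(a b^3 a) = tr(b) tr(a^2 b^2) - tr(a^2 b) = x*y^2*z - x^2*y - y^3 - x*z + 3*y
use: tr(a b^2) = tr(b) tr(a b) - tr(a) = y*z - x
tr(a b^3) = tr(b) tr(a b^2) - tr(a b) = y^2*z - x*y - z
tr(a b^3 a^2) = tr(a) tr(a b^3 a) - tr(a b^3) = x^2*y^2*z - x^3*y - x*y^3 - x^2*z - y^2*z + 4*x*y + z
use: tr(b a b a) = tr(a b) tr(a b) - tr(1)   [split at repeated a] = z^2 - 2
apply: tr(a^2 b a b) = tr(a) tr(b a b a) - tr(b a b) = x*z^2 - y*z - x
tr(a^2 b a) = tr(a) tr(a b a) - tr(a b) = x^2*z - x*y - z
tr(a^2 b a b^2) = tr(b) tr(a^2 b a b) - tr(a^2 b a) = x*y*z^2 - x^2*z - y^2*z + z
tr(a b^3 a^2 b) = tr(b) tr(a^2 b a b^2) - tr(a^2 b a b) = x*y^2*z^2 - x^2*y*z - y^3*z - x*z^2 + 2*y*z + x
apply: tr(a b^3 a^2 b^-1) = tr(a b^3 a^2) tr(b) - tr(a b^3 a^2 b) = x^2*y^3*z - x^3*y^2 - x*y^4 - x*y^2*z^2 + 4*x*y^2 + x*z^2 - y*z - x
tr(b^-1 a b^3 a^2 b^-1) = tr(a b^3 a^2 b^-1) tr(b) - tr(a b^3 a^2) = x^2*y^4*z - x^3*y^3 - x*y^5 - x*y^3*z^2 - x^2*y^2*z + x^3*y + 5*x*y^3 + x*y*z^2 + x^2*z - 5*x*y - z
tr(a^2 b^3 a^2) = tr(a) tr(a^2 b^3 a) - tr(a^2 b^3) = x^3*y^2*z - x^4*y - x^2*y^3 - x^3*z - 2*x*y^2*z + 5*x^2*y + y^3 + 2*x*z - 3*y
tr(a^2 b a^2 b) = tr(a) tr(b a^2 b a) - tr(b a^2 b) = x^2*z^2 - 2*x*y*z + y^2 - 2
use: tr(a^2 b a^2) = tr(a) tr(a^2 b a) - tr(a^2 b) = x^3*z - x^2*y - 2*x*z + y
tr(b a^2 b a^2 b) = tr(b) tr(a^2 b a^2 b) - tr(a^2 b a^2) = x^2*y*z^2 - x^3*z - 2*x*y^2*z + x^2*y + y^3 + 2*x*z - 3*y
tr(a^2 b^3 a^2 b) = tr(b) tr(b a^2 b a^2 b) - tr(b a^2 b a^2) = x^2*y^2*z^2 - x^3*y*z - 2*x*y^3*z + x^2*y^2 - x^2*z^2 + y^4 + 4*x*y*z - 4*y^2 + 2
tr(a b^3 a^2 b^-1 a) = tr(a^2 b^3 a^2) tr(b) - tr(a^2 b^3 a^2 b) = x^3*y^3*z - x^4*y^2 - x^2*y^4 - x^2*y^2*z^2 + 4*x^2*y^2 + x^2*z^2 - 2*x*y*z + y^2 - 2
tr(b a b a b) = tr(b) tr(a b a b) - tr(a b a) = y*z^2 - x*z - y
tr(b a b^3 a) = tr(b) tr(b a b a b) - tr(b a b a) = y^2*z^2 - x*y*z - y^2 - z^2 + 2
tr(a b a b^3 a^2) = tr(a) tr(b a b^3 a^2) - tr(b a b^3 a) = x^2*y^2*z^2 - x^3*y*z - x*y^3*z - x^2*z^2 - y^2*z^2 + 3*x*y*z + x^2 + y^2 + z^2 - 2
tr(b a b a b a) = tr(b a) tr(b a b a) - tr(b^-1 a^-1)   [split at repeated b] = z^3 - 3*z
tr(a^2 b a b a b) = tr(a) tr(b a b a b a) - tr(b a b a b) = x*z^3 - y*z^2 - 2*x*z + y
tr(a^2 b a b a) = tr(a) tr(b a b a^2) - tr(b a b a) = x^2*z^2 - x*y*z - x^2 - z^2 + 2
use: tr(a^2 b a b a b^2) = tr(b) tr(a^2 b a b a b) - tr(a^2 b a b a) = x*y*z^3 - x^2*z^2 - y^2*z^2 - x*y*z + x^2 + y^2 + z^2 - 2
apply: tr(a b a b^3 a^2 b) = tr(b) tr(a^2 b a b a b^2) - tr(a^2 b a b a b) = x*y^2*z^3 - x^2*y*z^2 - y^3*z^2 - x*y^2*z - x*z^3 + x^2*y + y^3 + 2*y*z^2 + 2*x*z - 3*y
tr(a b^3 a^2 b^-1 a b) = tr(a b a b^3 a^2) tr(b) - tr(a b a b^3 a^2 b) = x^2*y^3*z^2 - x^3*y^2*z - x*y^4*z - x*y^2*z^3 + 4*x*y^2*z + x*z^3 - y*z^2 - 2*x*z + y
apply: tr(b^-1 a b^3 a^2 b^-1 a) = tr(a b^3 a^2 b^-1 a) tr(b) - tr(a b^3 a^2 b^-1 a b) = x^3*y^4*z - x^4*y^3 - x^2*y^5 - 2*x^2*y^3*z^2 + x^3*y^2*z + x*y^4*z + x*y^2*z^3 + 4*x^2*y^3 + x^2*y*z^2 - 6*x*y^2*z - x*z^3 + y^3 + y*z^2 + 2*x*z - 3*y
tr(b a^2 b^-1 a^-1 b^-1 a b^2) = tr(b^-1 a b^3 a^2 b^-1) tr(a) - tr(b^-1 a b^3 a^2 b^-1 a) = x^2*y^3*z^2 - 2*x^3*y^2*z - x*y^4*z - x*y^2*z^3 + x^4*y + x^2*y^3 + x^3*z + 6*x*y^2*z + x*z^3 - 5*x^2*y - y^3 - y*z^2 - 3*x*z + 3*y
tr(a b^2 a b a^2) = tr(b) tr(a b a^3 b) - tr(a b a^3) = x^2*y*z^2 - x^3*z - x*y^2*z - y*z^2 + 2*x*z + y
tr(a b a^3 b a b) = tr(a) tr(a b a b a b a) - tr(a b a b a b) = x^2*z^3 - x*y*z^2 - 2*x^2*z - z^3 + x*y + 3*z
apply: tr(a b a^3 b a) = tr(a) tr(a b a^2 b a) - tr(a b a^2 b) = x^3*z^2 - 2*x^2*y*z + x*y^2 - x*z^2 + y*z - x
apply: tr(a b a b^2 a b a^2) = tr(b) tr(a b a^3 b a b) - tr(a b a^3 b a) = x^2*y*z^3 - x^3*z^2 - x*y^2*z^2 - y*z^3 + x*z^2 + 2*y*z + x
tr(a b a b a b a b) = tr(b a b a) tr(b a b a) - tr(1)   [split at repeated b] = z^4 - 4*z^2 + 2
tr(b a b a b^2 a b a) = tr(b) tr(a b a b a b a b) - tr(a b a b a b a) = y*z^4 - x*z^3 - 3*y*z^2 + 2*x*z + y
use: tr(a b a b^2 a b) = tr(b) tr(a b a b a b) - tr(a b a b a) = y*z^3 - x*z^2 - 2*y*z + x
apply: tr(b a b a b^2 a b) = tr(b) tr(a b a b^2 a b) - tr(a b a b^2 a) = y^2*z^3 - 2*x*y*z^2 + x^2*z - y^2*z + x*y - z
use: tr(a b a b^2 a b a^2 b) = tr(a) tr(b a b a b^2 a b a) - tr(b a b a b^2 a b) = x*y*z^4 - x^2*z^3 - y^2*z^3 - x*y*z^2 + x^2*z + y^2*z + z
tr(b a b^2 a b a^2 b^-1 a) = tr(a b a b^2 a b a^2) tr(b) - tr(a b a b^2 a b a^2 b) = x^2*y^2*z^3 - x^3*y*z^2 - x*y^3*z^2 - x*y*z^4 + x^2*z^3 + 2*x*y*z^2 - x^2*z + y^2*z + x*y - z
tr(a b^2 a b a^2 b^-1 a^-1 b) = tr(b a b^2 a b a^2 b^-1) tr(a) - tr(b a b^2 a b a^2 b^-1 a) = -x^2*y^2*z^3 + 2*x^3*y*z^2 + x*y^3*z^2 + x*y*z^4 - x^4*z - x^2*y^2*z - x^2*z^3 - 3*x*y*z^2 + 3*x^2*z - y^2*z + z
tr(b a^2 b^-1 a^-1 b^-1 a b^2 a) = tr(a b^2 a b a^2 b^-1 a^-1) tr(b) - tr(a b^2 a b a^2 b^-1 a^-1 b) = x^2*y^2*z^3 - 2*x^3*y*z^2 - x*y^3*z^2 - x*y*z^4 + x^4*z + x^2*y^2*z + x^2*z^3 + 4*x*y*z^2 - 3*x^2*z - x*y - z
apply: tr(a b^-1 a^-1 b^-1 a b^2 a^-1 b a) = tr(b a^2 b^-1 a^-1 b^-1 a b^2) tr(a) - tr(b a^2 b^-1 a^-1 b^-1 a b^2 a) = x^3*y^3*z^2 - 2*x^4*y^2*z - x^2*y^4*z - 2*x^2*y^2*z^3 + x^5*y + x^3*y^3 + 2*x^3*y*z^2 + x*y^3*z^2 + x*y*z^4 + 5*x^2*y^2*z - 5*x^3*y - x*y^3 - 5*x*y*z^2 + 4*x*y + z

x^3*y^3*z^2 - 2*x^4*y^2*z - x^2*y^4*z - 2*x^2*y^2*z^3 + x^5*y + x^3*y^3 + 2*x^3*y*z^2 + x*y^3*z^2 + x*y*z^4 + 5*x^2*y^2*z - 5*x^3*y - x*y^3 - 5*x*y*z^2 + 4*x*y + z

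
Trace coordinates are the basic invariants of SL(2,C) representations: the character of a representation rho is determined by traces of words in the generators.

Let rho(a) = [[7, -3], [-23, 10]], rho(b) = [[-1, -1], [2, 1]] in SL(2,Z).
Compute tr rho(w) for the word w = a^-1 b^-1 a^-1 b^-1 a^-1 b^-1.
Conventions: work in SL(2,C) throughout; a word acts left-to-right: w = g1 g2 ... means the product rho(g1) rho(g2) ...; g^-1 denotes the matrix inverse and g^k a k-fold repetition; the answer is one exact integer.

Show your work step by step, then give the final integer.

7940

rho(a^-1) = [[10, 3], [23, 7]]
... * rho(b^-1) = [[1, 1], [-2, -1]]  ->  [[4, 7], [9, 16]]
... * rho(a^-1) = [[10, 3], [23, 7]]  ->  [[201, 61], [458, 139]]
... * rho(b^-1) = [[1, 1], [-2, -1]]  ->  [[79, 140], [180, 319]]
... * rho(a^-1) = [[10, 3], [23, 7]]  ->  [[4010, 1217], [9137, 2773]]
... * rho(b^-1) = [[1, 1], [-2, -1]]  ->  [[1576, 2793], [3591, 6364]]
tr = 1576 + 6364 = 7940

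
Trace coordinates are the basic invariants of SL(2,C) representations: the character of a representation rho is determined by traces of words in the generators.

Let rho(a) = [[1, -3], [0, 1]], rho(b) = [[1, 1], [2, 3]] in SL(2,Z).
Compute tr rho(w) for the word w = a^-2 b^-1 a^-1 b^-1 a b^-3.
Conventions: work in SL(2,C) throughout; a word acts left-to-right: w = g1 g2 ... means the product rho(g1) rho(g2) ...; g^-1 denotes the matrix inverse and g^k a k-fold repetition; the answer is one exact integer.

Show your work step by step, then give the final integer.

rho(a^-1) = [[1, 3], [0, 1]]
... * rho(a^-1) = [[1, 3], [0, 1]]  ->  [[1, 6], [0, 1]]
... * rho(b^-1) = [[3, -1], [-2, 1]]  ->  [[-9, 5], [-2, 1]]
... * rho(a^-1) = [[1, 3], [0, 1]]  ->  [[-9, -22], [-2, -5]]
... * rho(b^-1) = [[3, -1], [-2, 1]]  ->  [[17, -13], [4, -3]]
... * rho(a) = [[1, -3], [0, 1]]  ->  [[17, -64], [4, -15]]
... * rho(b^-1) = [[3, -1], [-2, 1]]  ->  [[179, -81], [42, -19]]
... * rho(b^-1) = [[3, -1], [-2, 1]]  ->  [[699, -260], [164, -61]]
... * rho(b^-1) = [[3, -1], [-2, 1]]  ->  [[2617, -959], [614, -225]]
tr = 2617 + -225 = 2392

2392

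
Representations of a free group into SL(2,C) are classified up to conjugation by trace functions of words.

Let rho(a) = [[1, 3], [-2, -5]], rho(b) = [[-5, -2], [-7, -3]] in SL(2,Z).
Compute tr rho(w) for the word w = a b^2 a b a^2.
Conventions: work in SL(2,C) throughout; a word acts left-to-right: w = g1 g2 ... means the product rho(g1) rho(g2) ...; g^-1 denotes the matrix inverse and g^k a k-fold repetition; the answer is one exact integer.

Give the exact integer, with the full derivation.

-8072

rho(a) = [[1, 3], [-2, -5]]
... * rho(b) = [[-5, -2], [-7, -3]]  ->  [[-26, -11], [45, 19]]
... * rho(b) = [[-5, -2], [-7, -3]]  ->  [[207, 85], [-358, -147]]
... * rho(a) = [[1, 3], [-2, -5]]  ->  [[37, 196], [-64, -339]]
... * rho(b) = [[-5, -2], [-7, -3]]  ->  [[-1557, -662], [2693, 1145]]
... * rho(a) = [[1, 3], [-2, -5]]  ->  [[-233, -1361], [403, 2354]]
... * rho(a) = [[1, 3], [-2, -5]]  ->  [[2489, 6106], [-4305, -10561]]
tr = 2489 + -10561 = -8072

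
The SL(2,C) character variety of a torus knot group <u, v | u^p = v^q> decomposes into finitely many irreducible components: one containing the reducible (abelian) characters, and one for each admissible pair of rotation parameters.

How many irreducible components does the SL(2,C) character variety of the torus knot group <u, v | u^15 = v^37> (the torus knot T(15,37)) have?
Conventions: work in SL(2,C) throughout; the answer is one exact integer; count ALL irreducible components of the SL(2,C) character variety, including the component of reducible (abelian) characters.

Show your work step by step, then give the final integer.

253

For T(15,37): irreducibility forces the central element u^15 = v^37 to one of +I, -I.
On an irreducible component, tr(u) is locked at 2*cos(pi*alpha/15) for some alpha in 1..14, and tr(v) at 2*cos(pi*beta/37) for some beta in 1..36.
Consistency of u^15 = (-1)^alpha I with v^37 = (-1)^beta I forces alpha = beta (mod 2).
count pairs: odd alpha (7 choices) x odd beta (18), plus even alpha (7) x even beta (18): 7*18 + 7*18 = 252.
components with irreducible characters: 252; plus the single component of reducible (abelian) characters: total 253.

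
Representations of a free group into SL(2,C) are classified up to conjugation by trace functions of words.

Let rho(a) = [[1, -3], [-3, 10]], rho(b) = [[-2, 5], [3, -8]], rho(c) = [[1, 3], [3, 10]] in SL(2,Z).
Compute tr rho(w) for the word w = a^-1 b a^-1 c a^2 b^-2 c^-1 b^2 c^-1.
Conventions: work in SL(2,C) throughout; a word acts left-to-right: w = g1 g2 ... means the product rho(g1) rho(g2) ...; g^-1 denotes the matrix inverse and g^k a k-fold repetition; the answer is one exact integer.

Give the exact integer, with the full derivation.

-364403986

rho(a^-1) = [[10, 3], [3, 1]]
... * rho(b) = [[-2, 5], [3, -8]]  ->  [[-11, 26], [-3, 7]]
... * rho(a^-1) = [[10, 3], [3, 1]]  ->  [[-32, -7], [-9, -2]]
... * rho(c) = [[1, 3], [3, 10]]  ->  [[-53, -166], [-15, -47]]
... * rho(a) = [[1, -3], [-3, 10]]  ->  [[445, -1501], [126, -425]]
... * rho(a) = [[1, -3], [-3, 10]]  ->  [[4948, -16345], [1401, -4628]]
... * rho(b^-1) = [[-8, -5], [-3, -2]]  ->  [[9451, 7950], [2676, 2251]]
... * rho(b^-1) = [[-8, -5], [-3, -2]]  ->  [[-99458, -63155], [-28161, -17882]]
... * rho(c^-1) = [[10, -3], [-3, 1]]  ->  [[-805115, 235219], [-227964, 66601]]
... * rho(b) = [[-2, 5], [3, -8]]  ->  [[2315887, -5907327], [655731, -1672628]]
... * rho(b) = [[-2, 5], [3, -8]]  ->  [[-22353755, 58838051], [-6329346, 16659679]]
... * rho(c^-1) = [[10, -3], [-3, 1]]  ->  [[-400051703, 125899316], [-113272497, 35647717]]
tr = -400051703 + 35647717 = -364403986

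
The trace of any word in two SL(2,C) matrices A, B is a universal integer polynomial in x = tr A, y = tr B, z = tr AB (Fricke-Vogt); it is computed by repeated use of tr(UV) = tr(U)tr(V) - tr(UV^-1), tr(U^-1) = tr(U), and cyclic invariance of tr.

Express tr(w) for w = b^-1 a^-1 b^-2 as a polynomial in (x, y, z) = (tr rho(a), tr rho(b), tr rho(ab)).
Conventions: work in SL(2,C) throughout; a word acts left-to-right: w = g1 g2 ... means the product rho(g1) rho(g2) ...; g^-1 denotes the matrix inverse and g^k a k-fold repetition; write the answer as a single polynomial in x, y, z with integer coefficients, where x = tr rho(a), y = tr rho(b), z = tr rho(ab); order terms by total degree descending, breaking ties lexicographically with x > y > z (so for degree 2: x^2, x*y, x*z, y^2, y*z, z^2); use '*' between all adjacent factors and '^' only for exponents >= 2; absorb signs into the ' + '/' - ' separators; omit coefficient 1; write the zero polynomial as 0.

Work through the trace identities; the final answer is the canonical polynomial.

y^2*z - x*y - z

so tr(b^-1) = tr(b) = y
so tr(b^-2) = tr(b^-1) tr(b) - tr(1) = y^2 - 2
tr(b^-3) = tr(b^-2) tr(b) - tr(b^-1) = y^3 - 3*y
reduce: tr(a b^-1) = tr(a) tr(b) - tr(a b) = x*y - z
so tr(a b^-2) = tr(a b^-1) tr(b) - tr(a) = x*y^2 - y*z - x
so tr(b^-3 a) = tr(a b^-2) tr(b) - tr(a b^-1) = x*y^3 - y^2*z - 2*x*y + z
reduce: tr(b^-1 a^-1 b^-2) = tr(b^-3) tr(a) - tr(b^-3 a) = y^2*z - x*y - z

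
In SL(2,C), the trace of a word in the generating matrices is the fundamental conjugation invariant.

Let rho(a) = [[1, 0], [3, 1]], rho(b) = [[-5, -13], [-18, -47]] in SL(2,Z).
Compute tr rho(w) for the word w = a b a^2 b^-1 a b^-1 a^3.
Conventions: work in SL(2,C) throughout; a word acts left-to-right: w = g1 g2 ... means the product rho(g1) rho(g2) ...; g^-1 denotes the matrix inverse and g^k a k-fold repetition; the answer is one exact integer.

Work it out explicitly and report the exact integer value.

158405

rho(a) = [[1, 0], [3, 1]]
... * rho(b) = [[-5, -13], [-18, -47]]  ->  [[-5, -13], [-33, -86]]
... * rho(a) = [[1, 0], [3, 1]]  ->  [[-44, -13], [-291, -86]]
... * rho(a) = [[1, 0], [3, 1]]  ->  [[-83, -13], [-549, -86]]
... * rho(b^-1) = [[-47, 13], [18, -5]]  ->  [[3667, -1014], [24255, -6707]]
... * rho(a) = [[1, 0], [3, 1]]  ->  [[625, -1014], [4134, -6707]]
... * rho(b^-1) = [[-47, 13], [18, -5]]  ->  [[-47627, 13195], [-315024, 87277]]
... * rho(a) = [[1, 0], [3, 1]]  ->  [[-8042, 13195], [-53193, 87277]]
... * rho(a) = [[1, 0], [3, 1]]  ->  [[31543, 13195], [208638, 87277]]
... * rho(a) = [[1, 0], [3, 1]]  ->  [[71128, 13195], [470469, 87277]]
tr = 71128 + 87277 = 158405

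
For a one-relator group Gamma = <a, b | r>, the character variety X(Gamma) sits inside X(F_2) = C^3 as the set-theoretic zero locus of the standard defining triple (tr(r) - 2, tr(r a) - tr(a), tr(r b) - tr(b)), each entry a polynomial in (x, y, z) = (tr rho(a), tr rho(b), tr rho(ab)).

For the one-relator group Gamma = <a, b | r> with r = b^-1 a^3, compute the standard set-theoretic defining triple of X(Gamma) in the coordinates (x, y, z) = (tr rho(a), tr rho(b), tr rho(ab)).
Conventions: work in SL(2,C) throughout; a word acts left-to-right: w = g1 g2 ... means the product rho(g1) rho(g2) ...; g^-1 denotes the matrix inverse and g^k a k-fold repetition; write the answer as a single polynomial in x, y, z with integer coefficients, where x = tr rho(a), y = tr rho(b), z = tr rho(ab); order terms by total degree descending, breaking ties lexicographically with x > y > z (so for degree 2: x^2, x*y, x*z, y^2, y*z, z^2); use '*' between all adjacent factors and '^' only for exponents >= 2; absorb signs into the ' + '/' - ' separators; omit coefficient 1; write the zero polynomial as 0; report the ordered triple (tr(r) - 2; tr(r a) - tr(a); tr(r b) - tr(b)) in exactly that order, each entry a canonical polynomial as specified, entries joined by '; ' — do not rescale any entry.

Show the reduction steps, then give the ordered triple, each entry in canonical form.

x^3*y - x^2*z - 2*x*y + z - 2; x^4*y - x^3*z - 3*x^2*y + 2*x*z - x + y; x^3 - 3*x - y

tr(a^2) = tr(a)*tr(a) - tr(1)   [square of a] = x^2 - 2
tr(a^3) = tr(a)*tr(a^2) - tr(a)   [square of a] = x^3 - 3*x
next, tr(b a^2) = tr(a)*tr(b a) - tr(b)   [square of a] = x*z - y
and tr(a^3 b) = tr(a)*tr(b a^2) - tr(b a)   [square of a] = x^2*z - x*y - z
and tr(b^-1 a^3) = tr(a^3)*tr(b) - tr(a^3 b)   [inverse elimination on b] = x^3*y - x^2*z - 2*x*y + z
tr(a^4) = tr(a)*tr(a^3) - tr(a^2)   [square of a] = x^4 - 4*x^2 + 2
tr(a^4 b) = tr(a)*tr(b a^3) - tr(b a^2)   [square of a] = x^3*z - x^2*y - 2*x*z + y
tr(b^-1 a^4) = tr(a^4)*tr(b) - tr(a^4 b)   [inverse elimination on b] = x^4*y - x^3*z - 3*x^2*y + 2*x*z + y
assemble the triple (tr(r) - 2; tr(r a) - x; tr(r b) - y)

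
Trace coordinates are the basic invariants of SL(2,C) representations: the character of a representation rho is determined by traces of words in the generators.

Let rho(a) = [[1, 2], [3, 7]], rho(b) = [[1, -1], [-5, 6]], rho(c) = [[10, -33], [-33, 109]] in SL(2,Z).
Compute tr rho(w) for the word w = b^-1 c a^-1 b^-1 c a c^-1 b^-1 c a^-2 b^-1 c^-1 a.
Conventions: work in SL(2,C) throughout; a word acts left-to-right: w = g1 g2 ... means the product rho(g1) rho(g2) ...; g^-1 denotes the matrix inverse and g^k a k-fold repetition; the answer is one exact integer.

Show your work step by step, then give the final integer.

-165522486228180

rho(b^-1) = [[6, 1], [5, 1]]
... * rho(c) = [[10, -33], [-33, 109]]  ->  [[27, -89], [17, -56]]
... * rho(a^-1) = [[7, -2], [-3, 1]]  ->  [[456, -143], [287, -90]]
... * rho(b^-1) = [[6, 1], [5, 1]]  ->  [[2021, 313], [1272, 197]]
... * rho(c) = [[10, -33], [-33, 109]]  ->  [[9881, -32576], [6219, -20503]]
... * rho(a) = [[1, 2], [3, 7]]  ->  [[-87847, -208270], [-55290, -131083]]
... * rho(c^-1) = [[109, 33], [33, 10]]  ->  [[-16448233, -4981651], [-10352349, -3135400]]
... * rho(b^-1) = [[6, 1], [5, 1]]  ->  [[-123597653, -21429884], [-77791094, -13487749]]
... * rho(c) = [[10, -33], [-33, 109]]  ->  [[-528790358, 1742865193], [-332815223, 1096941461]]
... * rho(a^-1) = [[7, -2], [-3, 1]]  ->  [[-8930128085, 2800445909], [-5620530944, 1762571907]]
... * rho(a^-1) = [[7, -2], [-3, 1]]  ->  [[-70912234322, 20660702079], [-44631432329, 13003633795]]
... * rho(b^-1) = [[6, 1], [5, 1]]  ->  [[-322169895537, -50251532243], [-202770424999, -31627798534]]
... * rho(c^-1) = [[109, 33], [33, 10]]  ->  [[-36774819177552, -11134121875151], [-23145693676513, -7007702010307]]
... * rho(a) = [[1, 2], [3, 7]]  ->  [[-70177184803005, -151488491481161], [-44168799707434, -95345301425175]]
tr = -70177184803005 + -95345301425175 = -165522486228180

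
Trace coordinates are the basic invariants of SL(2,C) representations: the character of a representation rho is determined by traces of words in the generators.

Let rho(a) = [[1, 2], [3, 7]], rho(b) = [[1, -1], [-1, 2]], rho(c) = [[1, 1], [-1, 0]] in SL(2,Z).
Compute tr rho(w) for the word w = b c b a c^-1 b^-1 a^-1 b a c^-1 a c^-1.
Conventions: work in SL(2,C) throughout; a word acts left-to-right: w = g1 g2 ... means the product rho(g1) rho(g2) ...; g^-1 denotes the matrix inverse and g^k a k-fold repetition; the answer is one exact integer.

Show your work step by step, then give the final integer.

-2454

rho(b) = [[1, -1], [-1, 2]]
... * rho(c) = [[1, 1], [-1, 0]]  ->  [[2, 1], [-3, -1]]
... * rho(b) = [[1, -1], [-1, 2]]  ->  [[1, 0], [-2, 1]]
... * rho(a) = [[1, 2], [3, 7]]  ->  [[1, 2], [1, 3]]
... * rho(c^-1) = [[0, -1], [1, 1]]  ->  [[2, 1], [3, 2]]
... * rho(b^-1) = [[2, 1], [1, 1]]  ->  [[5, 3], [8, 5]]
... * rho(a^-1) = [[7, -2], [-3, 1]]  ->  [[26, -7], [41, -11]]
... * rho(b) = [[1, -1], [-1, 2]]  ->  [[33, -40], [52, -63]]
... * rho(a) = [[1, 2], [3, 7]]  ->  [[-87, -214], [-137, -337]]
... * rho(c^-1) = [[0, -1], [1, 1]]  ->  [[-214, -127], [-337, -200]]
... * rho(a) = [[1, 2], [3, 7]]  ->  [[-595, -1317], [-937, -2074]]
... * rho(c^-1) = [[0, -1], [1, 1]]  ->  [[-1317, -722], [-2074, -1137]]
tr = -1317 + -1137 = -2454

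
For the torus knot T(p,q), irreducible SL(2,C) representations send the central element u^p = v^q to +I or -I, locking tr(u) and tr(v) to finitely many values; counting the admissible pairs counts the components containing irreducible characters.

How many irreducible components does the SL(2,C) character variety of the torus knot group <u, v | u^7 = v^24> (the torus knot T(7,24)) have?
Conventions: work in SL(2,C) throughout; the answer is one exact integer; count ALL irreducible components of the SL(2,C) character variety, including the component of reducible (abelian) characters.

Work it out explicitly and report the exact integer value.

In the torus knot group T(7,24), u^7 = v^24 is central, so an irreducible representation sends it to +I or -I (Schur).
This locks tr(u) to 2*cos(pi*alpha/7), alpha in 1..6, and tr(v) to 2*cos(pi*beta/24), beta in 1..23, on each component of irreducible characters.
u^7 = (-1)^alpha I and v^24 = (-1)^beta I must agree, so alpha and beta have equal parity.
Enumerate parity-matched pairs: 3*12 odd-odd plus 3*11 even-even gives 69.
That is 69 components of irreducible characters, and with the reducible (abelian) component the total is 70.

70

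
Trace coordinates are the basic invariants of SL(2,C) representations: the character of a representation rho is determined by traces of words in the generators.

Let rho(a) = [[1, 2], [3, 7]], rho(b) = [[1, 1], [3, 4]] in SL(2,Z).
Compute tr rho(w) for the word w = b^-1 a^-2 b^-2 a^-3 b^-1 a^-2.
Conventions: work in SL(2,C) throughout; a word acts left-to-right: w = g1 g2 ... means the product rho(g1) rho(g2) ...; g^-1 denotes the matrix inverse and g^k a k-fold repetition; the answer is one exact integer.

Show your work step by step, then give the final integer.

1008599438

rho(b^-1) = [[4, -1], [-3, 1]]
... * rho(a^-1) = [[7, -2], [-3, 1]]  ->  [[31, -9], [-24, 7]]
... * rho(a^-1) = [[7, -2], [-3, 1]]  ->  [[244, -71], [-189, 55]]
... * rho(b^-1) = [[4, -1], [-3, 1]]  ->  [[1189, -315], [-921, 244]]
... * rho(b^-1) = [[4, -1], [-3, 1]]  ->  [[5701, -1504], [-4416, 1165]]
... * rho(a^-1) = [[7, -2], [-3, 1]]  ->  [[44419, -12906], [-34407, 9997]]
... * rho(a^-1) = [[7, -2], [-3, 1]]  ->  [[349651, -101744], [-270840, 78811]]
... * rho(a^-1) = [[7, -2], [-3, 1]]  ->  [[2752789, -801046], [-2132313, 620491]]
... * rho(b^-1) = [[4, -1], [-3, 1]]  ->  [[13414294, -3553835], [-10390725, 2752804]]
... * rho(a^-1) = [[7, -2], [-3, 1]]  ->  [[104561563, -30382423], [-80993487, 23534254]]
... * rho(a^-1) = [[7, -2], [-3, 1]]  ->  [[823078210, -239505549], [-637557171, 185521228]]
tr = 823078210 + 185521228 = 1008599438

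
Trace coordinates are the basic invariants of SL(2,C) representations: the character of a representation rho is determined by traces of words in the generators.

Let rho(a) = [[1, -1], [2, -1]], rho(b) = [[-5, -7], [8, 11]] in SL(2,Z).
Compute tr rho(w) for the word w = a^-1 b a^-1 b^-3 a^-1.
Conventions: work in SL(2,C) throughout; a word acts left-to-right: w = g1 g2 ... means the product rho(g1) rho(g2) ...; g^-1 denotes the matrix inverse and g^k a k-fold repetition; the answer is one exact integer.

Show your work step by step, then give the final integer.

rho(a^-1) = [[-1, 1], [-2, 1]]
... * rho(b) = [[-5, -7], [8, 11]]  ->  [[13, 18], [18, 25]]
... * rho(a^-1) = [[-1, 1], [-2, 1]]  ->  [[-49, 31], [-68, 43]]
... * rho(b^-1) = [[11, 7], [-8, -5]]  ->  [[-787, -498], [-1092, -691]]
... * rho(b^-1) = [[11, 7], [-8, -5]]  ->  [[-4673, -3019], [-6484, -4189]]
... * rho(b^-1) = [[11, 7], [-8, -5]]  ->  [[-27251, -17616], [-37812, -24443]]
... * rho(a^-1) = [[-1, 1], [-2, 1]]  ->  [[62483, -44867], [86698, -62255]]
tr = 62483 + -62255 = 228

228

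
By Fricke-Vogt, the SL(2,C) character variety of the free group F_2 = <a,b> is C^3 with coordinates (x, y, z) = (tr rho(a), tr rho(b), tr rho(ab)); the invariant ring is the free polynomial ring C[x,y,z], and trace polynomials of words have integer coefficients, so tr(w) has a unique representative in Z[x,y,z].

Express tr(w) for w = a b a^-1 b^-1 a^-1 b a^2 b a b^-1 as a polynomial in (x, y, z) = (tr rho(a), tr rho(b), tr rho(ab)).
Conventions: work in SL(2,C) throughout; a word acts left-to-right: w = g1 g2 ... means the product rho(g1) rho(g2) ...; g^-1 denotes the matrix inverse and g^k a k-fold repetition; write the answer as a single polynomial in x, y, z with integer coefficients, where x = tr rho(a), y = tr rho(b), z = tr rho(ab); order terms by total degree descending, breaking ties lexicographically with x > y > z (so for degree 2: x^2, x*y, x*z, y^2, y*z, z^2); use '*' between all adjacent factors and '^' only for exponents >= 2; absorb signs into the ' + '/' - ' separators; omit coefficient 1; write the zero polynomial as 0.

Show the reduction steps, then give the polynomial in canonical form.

tr(b a^2) = tr(a) tr(b a) - tr(b) = x*z - y
tr(a^2 b a) = tr(a) tr(b a^2) - tr(b a) = x^2*z - x*y - z
tr(b a b a) = tr(a b) tr(a b) - tr(1)   [split at repeated a] = z^2 - 2
so tr(b a b) = tr(b) tr(a b) - tr(a) = y*z - x
so tr(b a^2 b a) = tr(a) tr(b a b a) - tr(b a b) = x*z^2 - y*z - x
tr(a^2) = tr(a) tr(a) - tr(1) = x^2 - 2
reduce: tr(b a^2 b) = tr(b) tr(a^2 b) - tr(a^2) = x*y*z - x^2 - y^2 + 2
tr(a^2 b a^2 b) = tr(a) tr(b a^2 b a) - tr(b a^2 b) = x^2*z^2 - 2*x*y*z + y^2 - 2
reduce: tr(a^2 b a^2) = tr(a) tr(a b a^2) - tr(a b a) = x^3*z - x^2*y - 2*x*z + y
tr(a b^2 a^2 b a) = tr(b) tr(a^2 b a^2 b) - tr(a^2 b a^2) = x^2*y*z^2 - x^3*z - 2*x*y^2*z + x^2*y + y^3 + 2*x*z - 3*y
tr(b a b a b a) = tr(b a b a) tr(b a) - tr(a b)   [split at repeated b] = z^3 - 3*z
tr(b a b a b) = tr(b) tr(a b a b) - tr(a b a) = y*z^2 - x*z - y
tr(a^2 b a b a b) = tr(a) tr(b a b a b a) - tr(b a b a b) = x*z^3 - y*z^2 - 2*x*z + y
tr(a^2 b a b a) = tr(a) tr(a b a b a) - tr(a b a b) = x^2*z^2 - x*y*z - x^2 - z^2 + 2
tr(a b^2 a^2 b a b) = tr(b) tr(a^2 b a b a b) - tr(a^2 b a b a) = x*y*z^3 - x^2*z^2 - y^2*z^2 - x*y*z + x^2 + y^2 + z^2 - 2
so tr(b a^2 b a b^-1 a b) = tr(a b^2 a^2 b a) tr(b) - tr(a b^2 a^2 b a b) = x^2*y^2*z^2 - x^3*y*z - 2*x*y^3*z - x*y*z^3 + x^2*y^2 + x^2*z^2 + y^4 + y^2*z^2 + 3*x*y*z - x^2 - 4*y^2 - z^2 + 2
tr(a b^2 a^2 b) = tr(b) tr(a^2 b a b) - tr(a^2 b a) = x*y*z^2 - x^2*z - y^2*z + z
tr(a b^2 a^2) = tr(a) tr(b^2 a^2) - tr(b^2 a) = x^2*y*z - x^3 - x*y^2 - y*z + 3*x
so tr(b a b^2 a^2 b) = tr(b) tr(a b^2 a^2 b) - tr(a b^2 a^2) = x*y^2*z^2 - 2*x^2*y*z - y^3*z + x^3 + x*y^2 + 2*y*z - 3*x
reduce: tr(b a^2 b a^2 b a b) = tr(a) tr(b a b^2 a^2 b a) - tr(b a b^2 a^2 b) = x^2*y*z^3 - x^3*z^2 - 2*x*y^2*z^2 + x^2*y*z + y^3*z + x*z^2 - 2*y*z + x
reduce: tr(b a b a b a b a) = tr(a b a b a b) tr(a b) - tr(b a b a)   [split at repeated a] = z^4 - 4*z^2 + 2
tr(b a b a b a b) = tr(b) tr(a b a b a b) - tr(a b a b a) = y*z^3 - x*z^2 - 2*y*z + x
tr(b a^2 b a b a b a) = tr(a) tr(b a b a b a b a) - tr(b a b a b a b) = x*z^4 - y*z^3 - 3*x*z^2 + 2*y*z + x
reduce: tr(b a^2 b a^2 b a b a) = tr(a) tr(b a^2 b a b a b a) - tr(b a^2 b a b a b) = x^2*z^4 - 2*x*y*z^3 - 2*x^2*z^2 + y^2*z^2 + 3*x*y*z - y^2 - z^2 + 2
reduce: tr(a b a b a^-1 b a^2 b a) = tr(b a^2 b a^2 b a b) tr(a) - tr(b a^2 b a^2 b a b a) = x^3*y*z^3 - x^4*z^2 - 2*x^2*y^2*z^2 - x^2*z^4 + x^3*y*z + x*y^3*z + 2*x*y*z^3 + 3*x^2*z^2 - y^2*z^2 - 5*x*y*z + x^2 + y^2 + z^2 - 2
tr(b a b a b a b^2 a) = tr(b) tr(a b a b a b a b) - tr(a b a b a b a) = y*z^4 - x*z^3 - 3*y*z^2 + 2*x*z + y
tr(b a b a b a b^2) = tr(b) tr(b a b a b a b) - tr(b a b a b a) = y^2*z^3 - x*y*z^2 - 2*y^2*z - z^3 + x*y + 3*z
reduce: tr(b a^2 b a b a b a b) = tr(a) tr(b a b a b a b^2 a) - tr(b a b a b a b^2) = x*y*z^4 - x^2*z^3 - y^2*z^3 - 2*x*y*z^2 + 2*x^2*z + 2*y^2*z + z^3 - 3*z
tr(b a b a b a b a b a) = tr(a b a b a b a b) tr(a b) - tr(b a b a b a)   [split at repeated a] = z^5 - 5*z^3 + 5*z
so tr(b a^2 b a b a b a b a) = tr(a) tr(b a b a b a b a b a) - tr(b a b a b a b a b) = x*z^5 - y*z^4 - 4*x*z^3 + 3*y*z^2 + 3*x*z - y
tr(a b a b a^-1 b a^2 b a b) = tr(b a^2 b a b a b a b) tr(a) - tr(b a^2 b a b a b a b a) = x^2*y*z^4 - x^3*z^3 - x*y^2*z^3 - x*z^5 - 2*x^2*y*z^2 + y*z^4 + 2*x^3*z + 2*x*y^2*z + 5*x*z^3 - 3*y*z^2 - 6*x*z + y
reduce: tr(a^-1 b a^2 b a b^-1 a b a b) = tr(a b a b a^-1 b a^2 b a) tr(b) - tr(a b a b a^-1 b a^2 b a b) = x^3*y^2*z^3 - x^4*y*z^2 - 2*x^2*y^3*z^2 - 2*x^2*y*z^4 + x^3*y^2*z + x^3*z^3 + x*y^4*z + 3*x*y^2*z^3 + x*z^5 + 5*x^2*y*z^2 - y^3*z^2 - y*z^4 - 2*x^3*z - 7*x*y^2*z - 5*x*z^3 + x^2*y + y^3 + 4*y*z^2 + 6*x*z - 3*y
tr(b^-1 a^-1 b a^2 b a b^-1 a b a) = tr(a^-1 b a^2 b a b^-1 a b a) tr(b) - tr(a^-1 b a^2 b a b^-1 a b a b) = -x^3*y^2*z^3 + x^4*y*z^2 + 3*x^2*y^3*z^2 + 2*x^2*y*z^4 - 2*x^3*y^2*z - x^3*z^3 - 3*x*y^4*z - 4*x*y^2*z^3 - x*z^5 + x^2*y^3 - 4*x^2*y*z^2 + y^5 + 2*y^3*z^2 + y*z^4 + 2*x^3*z + 10*x*y^2*z + 5*x*z^3 - 2*x^2*y - 5*y^3 - 5*y*z^2 - 6*x*z + 5*y
tr(a b a^-1 b^-1 a^-1 b a^2 b a b^-1) = tr(b^-1 a^-1 b a^2 b a b^-1 a b) tr(a) - tr(b^-1 a^-1 b a^2 b a b^-1 a b a) = x^3*y^2*z^3 - x^4*y*z^2 - 3*x^2*y^3*z^2 - 2*x^2*y*z^4 + 2*x^3*y^2*z + x^3*z^3 + 3*x*y^4*z + 4*x*y^2*z^3 + x*z^5 - x^2*y^3 + 4*x^2*y*z^2 - y^5 - 2*y^3*z^2 - y*z^4 - x^3*z - 10*x*y^2*z - 5*x*z^3 + x^2*y + 5*y^3 + 5*y*z^2 + 5*x*z - 5*y

x^3*y^2*z^3 - x^4*y*z^2 - 3*x^2*y^3*z^2 - 2*x^2*y*z^4 + 2*x^3*y^2*z + x^3*z^3 + 3*x*y^4*z + 4*x*y^2*z^3 + x*z^5 - x^2*y^3 + 4*x^2*y*z^2 - y^5 - 2*y^3*z^2 - y*z^4 - x^3*z - 10*x*y^2*z - 5*x*z^3 + x^2*y + 5*y^3 + 5*y*z^2 + 5*x*z - 5*y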